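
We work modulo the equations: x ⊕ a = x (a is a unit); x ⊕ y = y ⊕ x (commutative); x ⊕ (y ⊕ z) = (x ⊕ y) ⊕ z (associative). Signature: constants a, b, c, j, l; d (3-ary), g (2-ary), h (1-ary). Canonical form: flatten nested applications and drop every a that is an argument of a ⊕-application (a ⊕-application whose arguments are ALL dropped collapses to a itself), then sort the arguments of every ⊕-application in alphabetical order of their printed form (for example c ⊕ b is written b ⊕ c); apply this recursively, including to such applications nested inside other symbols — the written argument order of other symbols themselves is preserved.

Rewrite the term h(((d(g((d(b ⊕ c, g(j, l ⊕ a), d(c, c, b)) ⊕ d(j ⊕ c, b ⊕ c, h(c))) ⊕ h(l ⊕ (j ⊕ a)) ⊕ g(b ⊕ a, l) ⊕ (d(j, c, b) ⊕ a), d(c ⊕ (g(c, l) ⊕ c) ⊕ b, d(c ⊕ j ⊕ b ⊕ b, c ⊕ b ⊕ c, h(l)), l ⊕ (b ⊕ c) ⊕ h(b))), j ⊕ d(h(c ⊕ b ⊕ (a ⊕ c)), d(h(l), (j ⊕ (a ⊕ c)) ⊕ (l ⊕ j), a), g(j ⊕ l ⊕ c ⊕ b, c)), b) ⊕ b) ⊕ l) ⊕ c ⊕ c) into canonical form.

Answer: h(b ⊕ c ⊕ c ⊕ d(g(d(b ⊕ c, g(j, l), d(c, c, b)) ⊕ d(c ⊕ j, b ⊕ c, h(c)) ⊕ d(j, c, b) ⊕ g(b, l) ⊕ h(j ⊕ l), d(b ⊕ c ⊕ c ⊕ g(c, l), d(b ⊕ b ⊕ c ⊕ j, b ⊕ c ⊕ c, h(l)), b ⊕ c ⊕ h(b) ⊕ l)), d(h(b ⊕ c ⊕ c), d(h(l), c ⊕ j ⊕ j ⊕ l, a), g(b ⊕ c ⊕ j ⊕ l, c)) ⊕ j, b) ⊕ l)

Derivation:
Descend into:  ((d(g((d(b ⊕ c, g(j, l ⊕ a), d(c, c, b)) ⊕ d(j ⊕ c, b ⊕ c, h(c))) ⊕ h(l ⊕ (j ⊕ a)) ⊕ g(b ⊕ a, l) ⊕ (d(j, c, b) ⊕ a), d(c ⊕ (g(c, l) ⊕ c) ⊕ b, d(c ⊕ j ⊕ b ⊕ b, c ⊕ b ⊕ c, h(l)), l ⊕ (b ⊕ c) ⊕ h(b))), j ⊕ d(h(c ⊕ b ⊕ (a ⊕ c)), d(h(l), (j ⊕ (a ⊕ c)) ⊕ (l ⊕ j), a), g(j ⊕ l ⊕ c ⊕ b, c)), b) ⊕ b) ⊕ l) ⊕ c ⊕ c
Un-nest:  d(g((d(b ⊕ c, g(j, l ⊕ a), d(c, c, b)) ⊕ d(j ⊕ c, b ⊕ c, h(c))) ⊕ h(l ⊕ (j ⊕ a)) ⊕ g(b ⊕ a, l) ⊕ (d(j, c, b) ⊕ a), d(c ⊕ (g(c, l) ⊕ c) ⊕ b, d(c ⊕ j ⊕ b ⊕ b, c ⊕ b ⊕ c, h(l)), l ⊕ (b ⊕ c) ⊕ h(b))), j ⊕ d(h(c ⊕ b ⊕ (a ⊕ c)), d(h(l), (j ⊕ (a ⊕ c)) ⊕ (l ⊕ j), a), g(j ⊕ l ⊕ c ⊕ b, c)), b) ⊕ b ⊕ l ⊕ c ⊕ c
Inside:  d(g((d(b ⊕ c, g(j, l ⊕ a), d(c, c, b)) ⊕ d(j ⊕ c, b ⊕ c, h(c))) ⊕ h(l ⊕ (j ⊕ a)) ⊕ g(b ⊕ a, l) ⊕ (d(j, c, b) ⊕ a), d(c ⊕ (g(c, l) ⊕ c) ⊕ b, d(c ⊕ j ⊕ b ⊕ b, c ⊕ b ⊕ c, h(l)), l ⊕ (b ⊕ c) ⊕ h(b))), j ⊕ d(h(c ⊕ b ⊕ (a ⊕ c)), d(h(l), (j ⊕ (a ⊕ c)) ⊕ (l ⊕ j), a), g(j ⊕ l ⊕ c ⊕ b, c)), b)  →  d(g(d(b ⊕ c, g(j, l), d(c, c, b)) ⊕ d(c ⊕ j, b ⊕ c, h(c)) ⊕ d(j, c, b) ⊕ g(b, l) ⊕ h(j ⊕ l), d(b ⊕ c ⊕ c ⊕ g(c, l), d(b ⊕ b ⊕ c ⊕ j, b ⊕ c ⊕ c, h(l)), b ⊕ c ⊕ h(b) ⊕ l)), d(h(b ⊕ c ⊕ c), d(h(l), c ⊕ j ⊕ j ⊕ l, a), g(b ⊕ c ⊕ j ⊕ l, c)) ⊕ j, b)
Sort:  b ⊕ c ⊕ c ⊕ d(g(d(b ⊕ c, g(j, l), d(c, c, b)) ⊕ d(c ⊕ j, b ⊕ c, h(c)) ⊕ d(j, c, b) ⊕ g(b, l) ⊕ h(j ⊕ l), d(b ⊕ c ⊕ c ⊕ g(c, l), d(b ⊕ b ⊕ c ⊕ j, b ⊕ c ⊕ c, h(l)), b ⊕ c ⊕ h(b) ⊕ l)), d(h(b ⊕ c ⊕ c), d(h(l), c ⊕ j ⊕ j ⊕ l, a), g(b ⊕ c ⊕ j ⊕ l, c)) ⊕ j, b) ⊕ l
Rebuild:  h(b ⊕ c ⊕ c ⊕ d(g(d(b ⊕ c, g(j, l), d(c, c, b)) ⊕ d(c ⊕ j, b ⊕ c, h(c)) ⊕ d(j, c, b) ⊕ g(b, l) ⊕ h(j ⊕ l), d(b ⊕ c ⊕ c ⊕ g(c, l), d(b ⊕ b ⊕ c ⊕ j, b ⊕ c ⊕ c, h(l)), b ⊕ c ⊕ h(b) ⊕ l)), d(h(b ⊕ c ⊕ c), d(h(l), c ⊕ j ⊕ j ⊕ l, a), g(b ⊕ c ⊕ j ⊕ l, c)) ⊕ j, b) ⊕ l)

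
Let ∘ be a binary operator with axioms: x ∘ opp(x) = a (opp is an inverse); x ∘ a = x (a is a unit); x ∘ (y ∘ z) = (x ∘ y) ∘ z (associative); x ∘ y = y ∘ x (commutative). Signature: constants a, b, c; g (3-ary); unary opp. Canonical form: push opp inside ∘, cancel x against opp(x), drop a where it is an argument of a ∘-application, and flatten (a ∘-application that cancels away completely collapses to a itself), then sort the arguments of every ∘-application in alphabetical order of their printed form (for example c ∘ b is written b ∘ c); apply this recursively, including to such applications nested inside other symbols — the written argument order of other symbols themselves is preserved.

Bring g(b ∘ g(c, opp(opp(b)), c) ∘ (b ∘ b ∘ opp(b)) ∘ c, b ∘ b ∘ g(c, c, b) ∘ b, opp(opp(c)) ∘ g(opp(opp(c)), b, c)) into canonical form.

Focus inside:  b ∘ g(c, opp(opp(b)), c) ∘ (b ∘ b ∘ opp(b)) ∘ c
Push opp inside:  distribute opp over ∘ and collapse double opp
Combine occurrences:  b ∘ b ∘ g(c, b, c) ∘ c
Sort:  b ∘ b ∘ c ∘ g(c, b, c)
Put back:  g(b ∘ b ∘ c ∘ g(c, b, c), b ∘ b ∘ b ∘ g(c, c, b), c ∘ g(c, b, c))

Answer: g(b ∘ b ∘ c ∘ g(c, b, c), b ∘ b ∘ b ∘ g(c, c, b), c ∘ g(c, b, c))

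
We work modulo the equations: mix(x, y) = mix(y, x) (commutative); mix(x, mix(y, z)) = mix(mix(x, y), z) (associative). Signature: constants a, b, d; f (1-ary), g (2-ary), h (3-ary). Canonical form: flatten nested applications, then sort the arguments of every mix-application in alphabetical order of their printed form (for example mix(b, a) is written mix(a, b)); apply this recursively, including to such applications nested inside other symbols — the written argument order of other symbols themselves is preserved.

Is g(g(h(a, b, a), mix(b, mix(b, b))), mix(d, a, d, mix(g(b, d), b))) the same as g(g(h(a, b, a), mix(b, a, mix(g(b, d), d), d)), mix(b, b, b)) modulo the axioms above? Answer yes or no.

Answer: no — g(g(h(a, b, a), mix(b, b, b)), mix(a, b, d, d, g(b, d))) vs g(g(h(a, b, a), mix(a, b, d, d, g(b, d))), mix(b, b, b))

Derivation:
Left:  g(g(h(a, b, a), mix(b, mix(b, b))), mix(d, a, d, mix(g(b, d), b)))
  Work inside:  mix(d, a, d, mix(g(b, d), b))
  Flatten:  mix(d, a, d, g(b, d), b)
  Order the arguments:  mix(a, b, d, d, g(b, d))
  Put back:  g(g(h(a, b, a), mix(b, b, b)), mix(a, b, d, d, g(b, d)))
Right:  g(g(h(a, b, a), mix(b, a, mix(g(b, d), d), d)), mix(b, b, b))
  Focus inside:  mix(b, a, mix(g(b, d), d), d)
  Un-nest:  mix(b, a, g(b, d), d, d)
  Order the arguments:  mix(a, b, d, d, g(b, d))
  Put back:  g(g(h(a, b, a), mix(a, b, d, d, g(b, d))), mix(b, b, b))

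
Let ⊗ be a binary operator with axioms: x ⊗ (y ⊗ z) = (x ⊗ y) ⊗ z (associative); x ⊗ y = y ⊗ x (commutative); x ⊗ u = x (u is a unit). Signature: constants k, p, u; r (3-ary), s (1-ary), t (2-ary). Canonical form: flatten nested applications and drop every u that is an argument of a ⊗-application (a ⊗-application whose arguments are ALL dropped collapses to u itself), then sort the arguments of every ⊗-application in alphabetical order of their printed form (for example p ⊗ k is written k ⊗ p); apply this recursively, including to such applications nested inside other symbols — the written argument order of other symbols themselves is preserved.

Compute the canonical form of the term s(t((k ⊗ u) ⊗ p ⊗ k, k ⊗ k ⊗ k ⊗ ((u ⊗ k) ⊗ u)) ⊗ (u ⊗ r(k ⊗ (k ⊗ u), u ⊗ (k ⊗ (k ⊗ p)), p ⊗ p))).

Answer: s(r(k ⊗ k, k ⊗ k ⊗ p, p ⊗ p) ⊗ t(k ⊗ k ⊗ p, k ⊗ k ⊗ k ⊗ k))

Derivation:
Descend into:  t((k ⊗ u) ⊗ p ⊗ k, k ⊗ k ⊗ k ⊗ ((u ⊗ k) ⊗ u)) ⊗ (u ⊗ r(k ⊗ (k ⊗ u), u ⊗ (k ⊗ (k ⊗ p)), p ⊗ p))
Merge nested applications:  t((k ⊗ u) ⊗ p ⊗ k, k ⊗ k ⊗ k ⊗ ((u ⊗ k) ⊗ u)) ⊗ u ⊗ r(k ⊗ (k ⊗ u), u ⊗ (k ⊗ (k ⊗ p)), p ⊗ p)
Inside:  t((k ⊗ u) ⊗ p ⊗ k, k ⊗ k ⊗ k ⊗ ((u ⊗ k) ⊗ u))  →  t(k ⊗ k ⊗ p, k ⊗ k ⊗ k ⊗ k)
Inside:  r(k ⊗ (k ⊗ u), u ⊗ (k ⊗ (k ⊗ p)), p ⊗ p)  →  r(k ⊗ k, k ⊗ k ⊗ p, p ⊗ p)
Drop the unit:  drop u
Sort arguments:  r(k ⊗ k, k ⊗ k ⊗ p, p ⊗ p) ⊗ t(k ⊗ k ⊗ p, k ⊗ k ⊗ k ⊗ k)
Put back:  s(r(k ⊗ k, k ⊗ k ⊗ p, p ⊗ p) ⊗ t(k ⊗ k ⊗ p, k ⊗ k ⊗ k ⊗ k))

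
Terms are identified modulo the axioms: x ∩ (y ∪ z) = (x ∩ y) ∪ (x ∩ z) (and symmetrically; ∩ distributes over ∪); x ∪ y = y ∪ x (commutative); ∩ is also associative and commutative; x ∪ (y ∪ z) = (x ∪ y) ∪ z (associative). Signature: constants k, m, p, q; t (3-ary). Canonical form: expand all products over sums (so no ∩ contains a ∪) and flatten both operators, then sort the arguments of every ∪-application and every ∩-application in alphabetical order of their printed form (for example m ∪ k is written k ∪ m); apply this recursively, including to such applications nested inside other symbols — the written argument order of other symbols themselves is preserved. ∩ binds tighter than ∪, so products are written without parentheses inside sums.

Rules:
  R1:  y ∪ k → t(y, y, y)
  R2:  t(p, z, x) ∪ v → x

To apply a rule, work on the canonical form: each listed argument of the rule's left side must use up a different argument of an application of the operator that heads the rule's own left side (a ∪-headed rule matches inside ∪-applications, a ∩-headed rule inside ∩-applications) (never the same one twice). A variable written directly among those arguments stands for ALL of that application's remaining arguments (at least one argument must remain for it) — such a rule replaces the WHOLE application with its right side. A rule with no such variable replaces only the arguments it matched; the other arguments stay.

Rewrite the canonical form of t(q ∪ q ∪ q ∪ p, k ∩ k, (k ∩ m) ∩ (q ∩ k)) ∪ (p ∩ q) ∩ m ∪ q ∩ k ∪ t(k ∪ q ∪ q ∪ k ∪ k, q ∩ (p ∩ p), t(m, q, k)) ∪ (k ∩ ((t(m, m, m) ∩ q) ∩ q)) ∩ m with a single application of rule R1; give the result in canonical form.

Canonical form:  k ∩ m ∩ q ∩ q ∩ t(m, m, m) ∪ k ∩ q ∪ m ∩ p ∩ q ∪ t(k ∪ k ∪ k ∪ q ∪ q, p ∩ p ∩ q, t(m, q, k)) ∪ t(p ∪ q ∪ q ∪ q, k ∩ k, k ∩ k ∩ m ∩ q)
Apply R1:  consuming k;  y := k ∪ k ∪ q ∪ q
The extension variable absorbs all remaining arguments, so the whole application is rewritten.
Result:  k ∩ m ∩ q ∩ q ∩ t(m, m, m) ∪ k ∩ q ∪ m ∩ p ∩ q ∪ t(p ∪ q ∪ q ∪ q, k ∩ k, k ∩ k ∩ m ∩ q) ∪ t(t(k ∪ k ∪ q ∪ q, k ∪ k ∪ q ∪ q, k ∪ k ∪ q ∪ q), p ∩ p ∩ q, t(m, q, k))

Answer: k ∩ m ∩ q ∩ q ∩ t(m, m, m) ∪ k ∩ q ∪ m ∩ p ∩ q ∪ t(p ∪ q ∪ q ∪ q, k ∩ k, k ∩ k ∩ m ∩ q) ∪ t(t(k ∪ k ∪ q ∪ q, k ∪ k ∪ q ∪ q, k ∪ k ∪ q ∪ q), p ∩ p ∩ q, t(m, q, k))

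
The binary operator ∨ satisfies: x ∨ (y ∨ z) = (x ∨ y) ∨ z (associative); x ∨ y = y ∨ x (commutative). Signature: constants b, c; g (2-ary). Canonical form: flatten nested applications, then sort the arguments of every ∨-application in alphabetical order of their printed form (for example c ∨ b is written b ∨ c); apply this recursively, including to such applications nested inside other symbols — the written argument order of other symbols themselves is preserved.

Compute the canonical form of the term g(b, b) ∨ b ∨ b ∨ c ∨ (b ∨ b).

Flatten:  g(b, b) ∨ b ∨ b ∨ c ∨ b ∨ b
Order the arguments:  b ∨ b ∨ b ∨ b ∨ c ∨ g(b, b)

Answer: b ∨ b ∨ b ∨ b ∨ c ∨ g(b, b)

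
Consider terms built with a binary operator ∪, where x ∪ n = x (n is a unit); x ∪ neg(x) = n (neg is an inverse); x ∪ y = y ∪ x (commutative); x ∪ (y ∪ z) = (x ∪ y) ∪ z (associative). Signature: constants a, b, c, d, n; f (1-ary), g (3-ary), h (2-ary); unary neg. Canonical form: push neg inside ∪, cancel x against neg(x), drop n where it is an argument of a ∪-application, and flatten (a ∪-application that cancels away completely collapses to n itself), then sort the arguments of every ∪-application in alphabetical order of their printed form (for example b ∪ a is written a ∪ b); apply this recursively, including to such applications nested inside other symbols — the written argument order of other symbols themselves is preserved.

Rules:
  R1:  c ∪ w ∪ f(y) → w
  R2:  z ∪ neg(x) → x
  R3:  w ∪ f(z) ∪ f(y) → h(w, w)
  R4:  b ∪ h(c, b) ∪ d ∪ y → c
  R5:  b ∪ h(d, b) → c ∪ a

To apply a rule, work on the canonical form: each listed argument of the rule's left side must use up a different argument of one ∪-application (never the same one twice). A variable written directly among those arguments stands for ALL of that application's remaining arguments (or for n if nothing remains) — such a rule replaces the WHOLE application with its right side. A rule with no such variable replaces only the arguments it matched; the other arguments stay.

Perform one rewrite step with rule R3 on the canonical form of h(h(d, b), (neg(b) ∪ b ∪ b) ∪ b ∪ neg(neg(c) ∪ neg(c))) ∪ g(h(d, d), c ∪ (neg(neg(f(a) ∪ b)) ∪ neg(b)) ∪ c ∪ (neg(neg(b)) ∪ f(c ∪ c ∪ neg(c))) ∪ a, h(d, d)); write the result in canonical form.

Answer: g(h(d, d), h(a ∪ b ∪ c ∪ c, a ∪ b ∪ c ∪ c), h(d, d)) ∪ h(h(d, b), b ∪ b ∪ c ∪ c)

Derivation:
Canonical form:  g(h(d, d), a ∪ b ∪ c ∪ c ∪ f(a) ∪ f(c), h(d, d)) ∪ h(h(d, b), b ∪ b ∪ c ∪ c)
Apply R3:  consuming f(a), f(c);  w := a ∪ b ∪ c ∪ c, y := c, z := a
Every leftover argument binds to the variable; the entire application is replaced.
Giving:  g(h(d, d), h(a ∪ b ∪ c ∪ c, a ∪ b ∪ c ∪ c), h(d, d)) ∪ h(h(d, b), b ∪ b ∪ c ∪ c)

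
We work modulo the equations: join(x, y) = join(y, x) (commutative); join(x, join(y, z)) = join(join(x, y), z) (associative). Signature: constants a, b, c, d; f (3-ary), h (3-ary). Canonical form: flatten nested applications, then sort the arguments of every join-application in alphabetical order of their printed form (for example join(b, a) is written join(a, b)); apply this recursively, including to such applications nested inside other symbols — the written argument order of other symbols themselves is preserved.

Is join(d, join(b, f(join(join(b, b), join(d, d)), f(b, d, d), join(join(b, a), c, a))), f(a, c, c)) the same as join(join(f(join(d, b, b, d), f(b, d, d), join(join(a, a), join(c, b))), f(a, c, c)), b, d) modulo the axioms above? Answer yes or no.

Left:  join(d, join(b, f(join(join(b, b), join(d, d)), f(b, d, d), join(join(b, a), c, a))), f(a, c, c))
  Un-nest:  join(d, b, f(join(join(b, b), join(d, d)), f(b, d, d), join(join(b, a), c, a)), f(a, c, c))
  Simplify inside:  f(join(join(b, b), join(d, d)), f(b, d, d), join(join(b, a), c, a))  →  f(join(b, b, d, d), f(b, d, d), join(a, a, b, c))
  Sort:  join(b, d, f(a, c, c), f(join(b, b, d, d), f(b, d, d), join(a, a, b, c)))
Right:  join(join(f(join(d, b, b, d), f(b, d, d), join(join(a, a), join(c, b))), f(a, c, c)), b, d)
  Merge nested applications:  join(f(join(d, b, b, d), f(b, d, d), join(join(a, a), join(c, b))), f(a, c, c), b, d)
  Canonicalize subterm:  f(join(d, b, b, d), f(b, d, d), join(join(a, a), join(c, b)))  →  f(join(b, b, d, d), f(b, d, d), join(a, a, b, c))
  Order the arguments:  join(b, d, f(a, c, c), f(join(b, b, d, d), f(b, d, d), join(a, a, b, c)))

Answer: yes — both canonical forms are join(b, d, f(a, c, c), f(join(b, b, d, d), f(b, d, d), join(a, a, b, c)))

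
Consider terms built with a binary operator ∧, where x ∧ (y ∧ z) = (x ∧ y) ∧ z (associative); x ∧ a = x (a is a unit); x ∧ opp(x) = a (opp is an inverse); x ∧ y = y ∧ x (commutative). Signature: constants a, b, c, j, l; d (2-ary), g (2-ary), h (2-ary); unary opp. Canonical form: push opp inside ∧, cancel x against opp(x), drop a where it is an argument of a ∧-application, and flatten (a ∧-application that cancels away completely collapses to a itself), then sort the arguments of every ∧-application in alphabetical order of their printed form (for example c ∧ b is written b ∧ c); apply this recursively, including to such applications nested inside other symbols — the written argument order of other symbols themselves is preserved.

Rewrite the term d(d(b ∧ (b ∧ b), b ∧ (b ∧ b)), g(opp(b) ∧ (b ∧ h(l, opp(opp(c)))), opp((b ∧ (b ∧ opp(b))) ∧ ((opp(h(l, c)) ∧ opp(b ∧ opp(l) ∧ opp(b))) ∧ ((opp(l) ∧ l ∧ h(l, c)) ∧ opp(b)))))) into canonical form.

Answer: d(d(b ∧ b ∧ b, b ∧ b ∧ b), g(h(l, c), opp(l)))

Derivation:
Focus inside:  (b ∧ (b ∧ opp(b))) ∧ ((opp(h(l, c)) ∧ opp(b ∧ opp(l) ∧ opp(b))) ∧ ((opp(l) ∧ l ∧ h(l, c)) ∧ opp(b)))
Push opp inside:  distribute opp over ∧ and collapse double opp
Cancel:  b cancels; h(l, c) cancels
Collect terms:  l
Reassemble:  d(d(b ∧ b ∧ b, b ∧ b ∧ b), g(h(l, c), opp(l)))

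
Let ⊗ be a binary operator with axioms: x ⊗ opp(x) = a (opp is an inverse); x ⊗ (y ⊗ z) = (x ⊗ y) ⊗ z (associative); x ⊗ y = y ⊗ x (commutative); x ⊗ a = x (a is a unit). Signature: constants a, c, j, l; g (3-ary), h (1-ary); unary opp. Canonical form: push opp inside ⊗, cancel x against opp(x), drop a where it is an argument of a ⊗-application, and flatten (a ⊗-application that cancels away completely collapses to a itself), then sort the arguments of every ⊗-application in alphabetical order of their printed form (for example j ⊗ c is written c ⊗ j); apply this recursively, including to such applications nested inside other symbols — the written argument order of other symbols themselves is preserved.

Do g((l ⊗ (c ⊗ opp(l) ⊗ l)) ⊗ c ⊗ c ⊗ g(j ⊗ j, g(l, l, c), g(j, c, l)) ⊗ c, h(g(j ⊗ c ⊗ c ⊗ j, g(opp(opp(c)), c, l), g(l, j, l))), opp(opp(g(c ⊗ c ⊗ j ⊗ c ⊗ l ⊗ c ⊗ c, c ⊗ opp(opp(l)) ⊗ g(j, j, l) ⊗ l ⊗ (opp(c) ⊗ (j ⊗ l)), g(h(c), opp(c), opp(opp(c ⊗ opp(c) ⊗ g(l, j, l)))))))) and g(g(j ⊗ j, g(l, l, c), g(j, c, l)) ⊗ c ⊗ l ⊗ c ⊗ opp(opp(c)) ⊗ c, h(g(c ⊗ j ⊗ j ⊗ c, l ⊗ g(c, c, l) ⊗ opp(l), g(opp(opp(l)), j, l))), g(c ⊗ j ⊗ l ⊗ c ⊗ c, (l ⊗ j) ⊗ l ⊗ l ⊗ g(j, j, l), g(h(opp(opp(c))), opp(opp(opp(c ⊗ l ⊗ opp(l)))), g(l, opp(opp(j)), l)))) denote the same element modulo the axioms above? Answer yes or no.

Answer: no — g(c ⊗ c ⊗ c ⊗ c ⊗ g(j ⊗ j, g(l, l, c), g(j, c, l)) ⊗ l, h(g(c ⊗ c ⊗ j ⊗ j, g(c, c, l), g(l, j, l))), g(c ⊗ c ⊗ c ⊗ c ⊗ c ⊗ j ⊗ l, g(j, j, l) ⊗ j ⊗ l ⊗ l ⊗ l, g(h(c), opp(c), g(l, j, l)))) vs g(c ⊗ c ⊗ c ⊗ c ⊗ g(j ⊗ j, g(l, l, c), g(j, c, l)) ⊗ l, h(g(c ⊗ c ⊗ j ⊗ j, g(c, c, l), g(l, j, l))), g(c ⊗ c ⊗ c ⊗ j ⊗ l, g(j, j, l) ⊗ j ⊗ l ⊗ l ⊗ l, g(h(c), opp(c), g(l, j, l))))

Derivation:
Left:  g((l ⊗ (c ⊗ opp(l) ⊗ l)) ⊗ c ⊗ c ⊗ g(j ⊗ j, g(l, l, c), g(j, c, l)) ⊗ c, h(g(j ⊗ c ⊗ c ⊗ j, g(opp(opp(c)), c, l), g(l, j, l))), opp(opp(g(c ⊗ c ⊗ j ⊗ c ⊗ l ⊗ c ⊗ c, c ⊗ opp(opp(l)) ⊗ g(j, j, l) ⊗ l ⊗ (opp(c) ⊗ (j ⊗ l)), g(h(c), opp(c), opp(opp(c ⊗ opp(c) ⊗ g(l, j, l))))))))
  Descend into:  (l ⊗ (c ⊗ opp(l) ⊗ l)) ⊗ c ⊗ c ⊗ g(j ⊗ j, g(l, l, c), g(j, c, l)) ⊗ c
  Collect terms:  l ⊗ c ⊗ c ⊗ c ⊗ c ⊗ g(j ⊗ j, g(l, l, c), g(j, c, l))
  Sort:  c ⊗ c ⊗ c ⊗ c ⊗ g(j ⊗ j, g(l, l, c), g(j, c, l)) ⊗ l
  Put back:  g(c ⊗ c ⊗ c ⊗ c ⊗ g(j ⊗ j, g(l, l, c), g(j, c, l)) ⊗ l, h(g(c ⊗ c ⊗ j ⊗ j, g(c, c, l), g(l, j, l))), g(c ⊗ c ⊗ c ⊗ c ⊗ c ⊗ j ⊗ l, g(j, j, l) ⊗ j ⊗ l ⊗ l ⊗ l, g(h(c), opp(c), g(l, j, l))))
Right:  g(g(j ⊗ j, g(l, l, c), g(j, c, l)) ⊗ c ⊗ l ⊗ c ⊗ opp(opp(c)) ⊗ c, h(g(c ⊗ j ⊗ j ⊗ c, l ⊗ g(c, c, l) ⊗ opp(l), g(opp(opp(l)), j, l))), g(c ⊗ j ⊗ l ⊗ c ⊗ c, (l ⊗ j) ⊗ l ⊗ l ⊗ g(j, j, l), g(h(opp(opp(c))), opp(opp(opp(c ⊗ l ⊗ opp(l)))), g(l, opp(opp(j)), l))))
  Focus inside:  g(j ⊗ j, g(l, l, c), g(j, c, l)) ⊗ c ⊗ l ⊗ c ⊗ opp(opp(c)) ⊗ c
  Push opp inside:  distribute opp over ⊗ and collapse double opp
  Collect:  g(j ⊗ j, g(l, l, c), g(j, c, l)) ⊗ c ⊗ c ⊗ c ⊗ c ⊗ l
  Order the arguments:  c ⊗ c ⊗ c ⊗ c ⊗ g(j ⊗ j, g(l, l, c), g(j, c, l)) ⊗ l
  Rebuild:  g(c ⊗ c ⊗ c ⊗ c ⊗ g(j ⊗ j, g(l, l, c), g(j, c, l)) ⊗ l, h(g(c ⊗ c ⊗ j ⊗ j, g(c, c, l), g(l, j, l))), g(c ⊗ c ⊗ c ⊗ j ⊗ l, g(j, j, l) ⊗ j ⊗ l ⊗ l ⊗ l, g(h(c), opp(c), g(l, j, l))))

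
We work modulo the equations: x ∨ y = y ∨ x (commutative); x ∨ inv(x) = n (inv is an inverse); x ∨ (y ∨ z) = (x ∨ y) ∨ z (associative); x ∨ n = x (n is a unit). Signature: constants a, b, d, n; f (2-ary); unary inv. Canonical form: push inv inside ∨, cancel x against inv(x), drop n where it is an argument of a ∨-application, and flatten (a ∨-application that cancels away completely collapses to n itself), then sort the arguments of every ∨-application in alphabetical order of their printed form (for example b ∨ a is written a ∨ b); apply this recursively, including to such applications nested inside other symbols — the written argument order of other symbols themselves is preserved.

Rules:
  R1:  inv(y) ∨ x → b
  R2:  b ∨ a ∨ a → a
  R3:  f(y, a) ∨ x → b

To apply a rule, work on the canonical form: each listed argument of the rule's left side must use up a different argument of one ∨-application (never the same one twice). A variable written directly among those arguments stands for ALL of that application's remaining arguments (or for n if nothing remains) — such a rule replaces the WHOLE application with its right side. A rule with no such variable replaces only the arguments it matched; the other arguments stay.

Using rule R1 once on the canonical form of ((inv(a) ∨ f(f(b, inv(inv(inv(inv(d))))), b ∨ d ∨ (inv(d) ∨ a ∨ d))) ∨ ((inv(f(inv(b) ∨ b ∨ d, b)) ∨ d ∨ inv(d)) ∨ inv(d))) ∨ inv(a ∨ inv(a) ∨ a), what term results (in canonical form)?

Canonical form:  f(f(b, d), a ∨ b ∨ d) ∨ inv(a) ∨ inv(a) ∨ inv(d) ∨ inv(f(d, b))
Match R1:  consume inv(a);  x := f(f(b, d), a ∨ b ∨ d) ∨ inv(a) ∨ inv(d) ∨ inv(f(d, b)), y := a
Every leftover argument binds to the variable; the entire application is replaced.
Giving:  b

Answer: b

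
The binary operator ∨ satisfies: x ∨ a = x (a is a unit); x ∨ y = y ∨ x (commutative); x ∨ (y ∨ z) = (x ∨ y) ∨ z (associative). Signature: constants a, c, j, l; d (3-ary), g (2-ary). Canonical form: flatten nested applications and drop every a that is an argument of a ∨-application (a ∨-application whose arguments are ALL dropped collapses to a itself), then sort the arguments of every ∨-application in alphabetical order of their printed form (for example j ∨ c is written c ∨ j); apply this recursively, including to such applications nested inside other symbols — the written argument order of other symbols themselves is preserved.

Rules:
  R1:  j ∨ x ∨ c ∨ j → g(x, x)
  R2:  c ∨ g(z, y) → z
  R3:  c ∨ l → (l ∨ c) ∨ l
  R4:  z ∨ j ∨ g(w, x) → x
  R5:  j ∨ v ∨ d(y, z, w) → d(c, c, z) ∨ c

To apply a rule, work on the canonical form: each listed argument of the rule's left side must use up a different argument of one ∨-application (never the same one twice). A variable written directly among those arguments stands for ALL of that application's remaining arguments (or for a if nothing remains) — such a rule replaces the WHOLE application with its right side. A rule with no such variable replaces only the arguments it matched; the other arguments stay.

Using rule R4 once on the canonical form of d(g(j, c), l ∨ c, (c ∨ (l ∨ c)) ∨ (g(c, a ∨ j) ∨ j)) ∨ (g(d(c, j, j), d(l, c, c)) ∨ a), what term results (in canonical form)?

Canonical form:  d(g(j, c), c ∨ l, c ∨ c ∨ g(c, j) ∨ j ∨ l) ∨ g(d(c, j, j), d(l, c, c))
Apply R4:  consuming g(c, j), j;  w := c, x := j, z := c ∨ c ∨ l
The extension variable absorbs all remaining arguments, so the whole application is rewritten.
Result:  d(g(j, c), c ∨ l, j) ∨ g(d(c, j, j), d(l, c, c))

Answer: d(g(j, c), c ∨ l, j) ∨ g(d(c, j, j), d(l, c, c))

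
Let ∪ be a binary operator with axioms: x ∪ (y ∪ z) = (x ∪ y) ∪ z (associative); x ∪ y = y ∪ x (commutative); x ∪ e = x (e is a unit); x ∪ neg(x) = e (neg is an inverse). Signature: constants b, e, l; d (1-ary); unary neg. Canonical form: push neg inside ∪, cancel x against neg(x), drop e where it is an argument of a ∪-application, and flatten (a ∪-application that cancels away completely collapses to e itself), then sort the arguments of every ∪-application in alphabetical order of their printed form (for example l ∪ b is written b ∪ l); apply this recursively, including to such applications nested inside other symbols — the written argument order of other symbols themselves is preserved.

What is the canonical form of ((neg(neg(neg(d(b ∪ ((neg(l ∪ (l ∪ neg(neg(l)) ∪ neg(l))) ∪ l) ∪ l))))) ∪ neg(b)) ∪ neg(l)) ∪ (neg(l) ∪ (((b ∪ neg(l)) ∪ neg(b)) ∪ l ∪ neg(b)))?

Push neg inside:  distribute neg over ∪ and collapse double neg
Collect terms:  neg(d(b)) ∪ neg(b) ∪ neg(b) ∪ neg(l) ∪ neg(l)
Order the arguments:  neg(b) ∪ neg(b) ∪ neg(d(b)) ∪ neg(l) ∪ neg(l)

Answer: neg(b) ∪ neg(b) ∪ neg(d(b)) ∪ neg(l) ∪ neg(l)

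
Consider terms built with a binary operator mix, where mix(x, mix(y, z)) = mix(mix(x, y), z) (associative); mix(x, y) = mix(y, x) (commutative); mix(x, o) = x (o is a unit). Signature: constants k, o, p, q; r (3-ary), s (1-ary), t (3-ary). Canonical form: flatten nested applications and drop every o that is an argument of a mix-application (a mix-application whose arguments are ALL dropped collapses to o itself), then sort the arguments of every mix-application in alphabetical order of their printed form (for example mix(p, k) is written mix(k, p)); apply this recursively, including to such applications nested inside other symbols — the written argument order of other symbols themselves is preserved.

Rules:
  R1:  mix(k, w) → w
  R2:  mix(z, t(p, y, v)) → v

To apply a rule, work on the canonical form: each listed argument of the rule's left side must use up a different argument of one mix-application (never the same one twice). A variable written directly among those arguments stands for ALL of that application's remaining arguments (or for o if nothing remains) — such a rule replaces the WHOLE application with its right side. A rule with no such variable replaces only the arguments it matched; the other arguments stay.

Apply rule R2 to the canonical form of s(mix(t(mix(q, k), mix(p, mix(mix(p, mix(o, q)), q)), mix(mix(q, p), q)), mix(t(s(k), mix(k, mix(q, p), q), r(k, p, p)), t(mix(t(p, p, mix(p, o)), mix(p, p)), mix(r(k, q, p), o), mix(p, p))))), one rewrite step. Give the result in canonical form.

Canonical form:  s(mix(t(mix(k, q), mix(p, p, q, q), mix(p, q, q)), t(mix(p, p, t(p, p, p)), r(k, q, p), mix(p, p)), t(s(k), mix(k, p, q, q), r(k, p, p))))
R2 matches:  uses t(p, p, p);  v := p, y := p, z := mix(p, p)
Every leftover argument binds to the variable; the entire application is replaced.
Result:  s(mix(t(mix(k, q), mix(p, p, q, q), mix(p, q, q)), t(p, r(k, q, p), mix(p, p)), t(s(k), mix(k, p, q, q), r(k, p, p))))

Answer: s(mix(t(mix(k, q), mix(p, p, q, q), mix(p, q, q)), t(p, r(k, q, p), mix(p, p)), t(s(k), mix(k, p, q, q), r(k, p, p))))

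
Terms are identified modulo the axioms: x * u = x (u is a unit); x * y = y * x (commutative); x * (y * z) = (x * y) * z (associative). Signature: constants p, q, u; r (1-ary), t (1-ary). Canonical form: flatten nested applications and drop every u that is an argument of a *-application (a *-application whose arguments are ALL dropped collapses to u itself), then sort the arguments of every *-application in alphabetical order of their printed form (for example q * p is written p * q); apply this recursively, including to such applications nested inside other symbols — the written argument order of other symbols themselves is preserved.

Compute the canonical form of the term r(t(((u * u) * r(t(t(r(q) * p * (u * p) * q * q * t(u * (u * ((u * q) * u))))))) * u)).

Focus inside:  ((u * u) * r(t(t(r(q) * p * (u * p) * q * q * t(u * (u * ((u * q) * u))))))) * u
Un-nest:  u * u * r(t(t(r(q) * p * (u * p) * q * q * t(u * (u * ((u * q) * u)))))) * u
Inside:  r(t(t(r(q) * p * (u * p) * q * q * t(u * (u * ((u * q) * u))))))  →  r(t(t(p * p * q * q * r(q) * t(q))))
Unit:  drop u (×3)
Sort:  r(t(t(p * p * q * q * r(q) * t(q))))
Reassemble:  r(t(r(t(t(p * p * q * q * r(q) * t(q))))))

Answer: r(t(r(t(t(p * p * q * q * r(q) * t(q))))))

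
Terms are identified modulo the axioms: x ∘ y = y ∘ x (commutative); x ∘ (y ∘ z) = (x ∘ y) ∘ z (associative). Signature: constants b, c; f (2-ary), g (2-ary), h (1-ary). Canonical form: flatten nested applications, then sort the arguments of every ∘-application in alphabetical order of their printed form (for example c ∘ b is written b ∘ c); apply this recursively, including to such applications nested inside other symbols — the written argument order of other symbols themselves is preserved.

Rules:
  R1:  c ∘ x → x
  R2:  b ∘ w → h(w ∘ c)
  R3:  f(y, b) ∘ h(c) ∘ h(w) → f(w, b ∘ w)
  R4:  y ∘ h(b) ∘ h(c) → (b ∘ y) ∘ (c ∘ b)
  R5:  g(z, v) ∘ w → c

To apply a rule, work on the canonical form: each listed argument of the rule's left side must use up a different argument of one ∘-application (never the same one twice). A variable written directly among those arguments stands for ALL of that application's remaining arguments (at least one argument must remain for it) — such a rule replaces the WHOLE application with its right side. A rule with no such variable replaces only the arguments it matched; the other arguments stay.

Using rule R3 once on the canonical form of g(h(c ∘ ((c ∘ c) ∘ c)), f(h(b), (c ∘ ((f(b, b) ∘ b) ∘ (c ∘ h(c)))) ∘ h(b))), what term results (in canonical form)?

Answer: g(h(c ∘ c ∘ c ∘ c), f(h(b), b ∘ c ∘ c ∘ f(b, b ∘ b)))

Derivation:
Canonical form:  g(h(c ∘ c ∘ c ∘ c), f(h(b), b ∘ c ∘ c ∘ f(b, b) ∘ h(b) ∘ h(c)))
R3 matches:  uses f(b, b), h(b), h(c);  w := b, y := b
New term:  g(h(c ∘ c ∘ c ∘ c), f(h(b), b ∘ c ∘ c ∘ f(b, b ∘ b)))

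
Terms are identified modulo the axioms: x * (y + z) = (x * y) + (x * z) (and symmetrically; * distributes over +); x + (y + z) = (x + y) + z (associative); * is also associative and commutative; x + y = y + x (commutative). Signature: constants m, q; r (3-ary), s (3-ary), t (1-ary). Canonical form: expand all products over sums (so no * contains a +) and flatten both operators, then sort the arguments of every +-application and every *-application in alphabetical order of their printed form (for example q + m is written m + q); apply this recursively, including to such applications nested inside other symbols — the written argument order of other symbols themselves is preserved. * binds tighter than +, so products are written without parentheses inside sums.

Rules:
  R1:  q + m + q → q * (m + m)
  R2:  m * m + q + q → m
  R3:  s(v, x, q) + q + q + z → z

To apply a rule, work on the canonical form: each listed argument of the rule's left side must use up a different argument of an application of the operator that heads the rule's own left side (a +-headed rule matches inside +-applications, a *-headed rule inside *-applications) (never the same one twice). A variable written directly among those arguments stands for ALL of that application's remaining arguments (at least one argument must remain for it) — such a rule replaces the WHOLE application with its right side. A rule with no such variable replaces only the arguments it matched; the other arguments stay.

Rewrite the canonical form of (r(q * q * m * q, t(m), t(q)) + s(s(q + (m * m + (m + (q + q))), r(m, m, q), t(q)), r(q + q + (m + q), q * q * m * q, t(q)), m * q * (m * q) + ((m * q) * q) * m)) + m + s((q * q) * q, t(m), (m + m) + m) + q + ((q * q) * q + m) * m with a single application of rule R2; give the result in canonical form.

Canonical form:  m + m * m + m * q * q * q + q + r(m * q * q * q, t(m), t(q)) + s(q * q * q, t(m), m + m + m) + s(s(m + m * m + q + q + q, r(m, m, q), t(q)), r(m + q + q + q, m * q * q * q, t(q)), m * m * q * q + m * m * q * q)
Match R2:  consume m * m, q, q
Giving:  m + m * m + m * q * q * q + q + r(m * q * q * q, t(m), t(q)) + s(q * q * q, t(m), m + m + m) + s(s(m + m + q, r(m, m, q), t(q)), r(m + q + q + q, m * q * q * q, t(q)), m * m * q * q + m * m * q * q)

Answer: m + m * m + m * q * q * q + q + r(m * q * q * q, t(m), t(q)) + s(q * q * q, t(m), m + m + m) + s(s(m + m + q, r(m, m, q), t(q)), r(m + q + q + q, m * q * q * q, t(q)), m * m * q * q + m * m * q * q)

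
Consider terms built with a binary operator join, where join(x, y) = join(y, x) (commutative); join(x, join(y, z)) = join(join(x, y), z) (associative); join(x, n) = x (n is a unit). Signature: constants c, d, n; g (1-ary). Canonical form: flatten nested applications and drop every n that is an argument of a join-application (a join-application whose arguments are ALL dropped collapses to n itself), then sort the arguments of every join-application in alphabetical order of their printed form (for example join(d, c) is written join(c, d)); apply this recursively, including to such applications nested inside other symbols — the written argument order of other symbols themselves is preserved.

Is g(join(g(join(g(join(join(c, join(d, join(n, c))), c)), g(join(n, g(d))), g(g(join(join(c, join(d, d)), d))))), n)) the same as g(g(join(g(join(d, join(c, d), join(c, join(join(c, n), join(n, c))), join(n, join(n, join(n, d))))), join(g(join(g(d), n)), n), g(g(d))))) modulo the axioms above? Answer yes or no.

Left:  g(join(g(join(g(join(join(c, join(d, join(n, c))), c)), g(join(n, g(d))), g(g(join(join(c, join(d, d)), d))))), n))
  Focus inside:  join(g(join(g(join(join(c, join(d, join(n, c))), c)), g(join(n, g(d))), g(g(join(join(c, join(d, d)), d))))), n)
  Inside:  g(join(g(join(join(c, join(d, join(n, c))), c)), g(join(n, g(d))), g(g(join(join(c, join(d, d)), d)))))  →  g(join(g(g(d)), g(g(join(c, d, d, d))), g(join(c, c, c, d))))
  Units out:  drop n
  Sort arguments:  g(join(g(g(d)), g(g(join(c, d, d, d))), g(join(c, c, c, d))))
  Reassemble:  g(g(join(g(g(d)), g(g(join(c, d, d, d))), g(join(c, c, c, d)))))
Right:  g(g(join(g(join(d, join(c, d), join(c, join(join(c, n), join(n, c))), join(n, join(n, join(n, d))))), join(g(join(g(d), n)), n), g(g(d)))))
  Focus inside:  join(g(join(d, join(c, d), join(c, join(join(c, n), join(n, c))), join(n, join(n, join(n, d))))), join(g(join(g(d), n)), n), g(g(d)))
  Merge nested applications:  join(g(join(d, join(c, d), join(c, join(join(c, n), join(n, c))), join(n, join(n, join(n, d))))), g(join(g(d), n)), n, g(g(d)))
  Simplify inside:  g(join(d, join(c, d), join(c, join(join(c, n), join(n, c))), join(n, join(n, join(n, d)))))  →  g(join(c, c, c, c, d, d, d))
  Canonicalize subterm:  g(join(g(d), n))  →  g(g(d))
  Units out:  drop n
  Order the arguments:  join(g(g(d)), g(g(d)), g(join(c, c, c, c, d, d, d)))
  Put back:  g(g(join(g(g(d)), g(g(d)), g(join(c, c, c, c, d, d, d)))))

Answer: no — g(g(join(g(g(d)), g(g(join(c, d, d, d))), g(join(c, c, c, d))))) vs g(g(join(g(g(d)), g(g(d)), g(join(c, c, c, c, d, d, d)))))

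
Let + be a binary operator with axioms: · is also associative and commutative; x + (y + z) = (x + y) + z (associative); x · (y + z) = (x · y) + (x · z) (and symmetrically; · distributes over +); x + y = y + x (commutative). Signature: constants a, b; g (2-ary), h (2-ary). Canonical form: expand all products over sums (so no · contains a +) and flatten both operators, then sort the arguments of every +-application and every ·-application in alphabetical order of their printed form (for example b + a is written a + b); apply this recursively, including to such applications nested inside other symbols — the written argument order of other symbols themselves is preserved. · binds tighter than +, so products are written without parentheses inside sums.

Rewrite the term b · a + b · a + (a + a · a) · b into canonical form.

Answer: a · a · b + a · b + a · b + a · b

Derivation:
Expand:  a · b + a · b + a · b + a · a · b
Sort:  a · a · b + a · b + a · b + a · b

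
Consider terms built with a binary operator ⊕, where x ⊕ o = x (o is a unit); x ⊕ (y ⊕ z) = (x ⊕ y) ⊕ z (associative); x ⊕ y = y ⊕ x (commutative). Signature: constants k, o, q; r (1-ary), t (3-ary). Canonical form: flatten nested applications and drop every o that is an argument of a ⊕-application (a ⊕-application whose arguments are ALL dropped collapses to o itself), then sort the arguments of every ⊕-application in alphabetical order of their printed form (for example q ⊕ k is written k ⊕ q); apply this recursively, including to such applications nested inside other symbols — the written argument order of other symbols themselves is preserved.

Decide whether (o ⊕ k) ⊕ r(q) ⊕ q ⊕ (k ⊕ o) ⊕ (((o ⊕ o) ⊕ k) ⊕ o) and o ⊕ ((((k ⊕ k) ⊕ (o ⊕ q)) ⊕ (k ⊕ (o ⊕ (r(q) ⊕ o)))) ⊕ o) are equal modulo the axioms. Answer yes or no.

Left:  (o ⊕ k) ⊕ r(q) ⊕ q ⊕ (k ⊕ o) ⊕ (((o ⊕ o) ⊕ k) ⊕ o)
  Un-nest:  o ⊕ k ⊕ r(q) ⊕ q ⊕ k ⊕ o ⊕ o ⊕ o ⊕ k ⊕ o
  Unit:  drop o (×5)
  Order the arguments:  k ⊕ k ⊕ k ⊕ q ⊕ r(q)
Right:  o ⊕ ((((k ⊕ k) ⊕ (o ⊕ q)) ⊕ (k ⊕ (o ⊕ (r(q) ⊕ o)))) ⊕ o)
  Merge nested applications:  o ⊕ k ⊕ k ⊕ o ⊕ q ⊕ k ⊕ o ⊕ r(q) ⊕ o ⊕ o
  Units out:  drop o (×5)
  Order the arguments:  k ⊕ k ⊕ k ⊕ q ⊕ r(q)

Answer: yes — both canonical forms are k ⊕ k ⊕ k ⊕ q ⊕ r(q)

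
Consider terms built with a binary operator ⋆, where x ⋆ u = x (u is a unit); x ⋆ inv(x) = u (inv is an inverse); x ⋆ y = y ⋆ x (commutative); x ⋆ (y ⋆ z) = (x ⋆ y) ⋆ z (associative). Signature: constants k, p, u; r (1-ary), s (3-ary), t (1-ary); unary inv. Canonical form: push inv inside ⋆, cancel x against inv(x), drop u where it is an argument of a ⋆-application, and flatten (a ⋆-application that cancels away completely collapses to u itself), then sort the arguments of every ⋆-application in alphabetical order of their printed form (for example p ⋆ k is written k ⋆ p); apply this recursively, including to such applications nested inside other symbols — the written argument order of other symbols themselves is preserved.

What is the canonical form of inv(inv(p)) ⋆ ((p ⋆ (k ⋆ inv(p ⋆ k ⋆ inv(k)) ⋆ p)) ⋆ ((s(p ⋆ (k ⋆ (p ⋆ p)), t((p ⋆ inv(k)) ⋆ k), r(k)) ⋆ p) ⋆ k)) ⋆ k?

Answer: k ⋆ k ⋆ k ⋆ p ⋆ p ⋆ p ⋆ s(k ⋆ p ⋆ p ⋆ p, t(p), r(k))

Derivation:
Push inv inside:  distribute inv over ⋆ and collapse double inv
Collect:  p ⋆ p ⋆ p ⋆ k ⋆ k ⋆ k ⋆ s(k ⋆ p ⋆ p ⋆ p, t(p), r(k))
Sort:  k ⋆ k ⋆ k ⋆ p ⋆ p ⋆ p ⋆ s(k ⋆ p ⋆ p ⋆ p, t(p), r(k))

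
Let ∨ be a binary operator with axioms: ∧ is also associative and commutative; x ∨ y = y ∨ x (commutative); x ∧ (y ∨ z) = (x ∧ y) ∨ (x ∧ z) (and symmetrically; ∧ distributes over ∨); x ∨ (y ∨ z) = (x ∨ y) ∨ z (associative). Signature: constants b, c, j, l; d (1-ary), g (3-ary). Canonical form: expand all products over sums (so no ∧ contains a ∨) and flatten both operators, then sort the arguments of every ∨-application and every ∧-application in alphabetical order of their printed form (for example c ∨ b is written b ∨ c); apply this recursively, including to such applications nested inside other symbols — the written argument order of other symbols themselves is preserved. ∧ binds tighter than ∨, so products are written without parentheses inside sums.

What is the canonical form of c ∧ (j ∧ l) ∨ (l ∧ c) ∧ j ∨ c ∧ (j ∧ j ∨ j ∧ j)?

Distribute:  c ∧ j ∧ l ∨ c ∧ j ∧ l ∨ c ∧ j ∧ j ∨ c ∧ j ∧ j
Sort arguments:  c ∧ j ∧ j ∨ c ∧ j ∧ j ∨ c ∧ j ∧ l ∨ c ∧ j ∧ l

Answer: c ∧ j ∧ j ∨ c ∧ j ∧ j ∨ c ∧ j ∧ l ∨ c ∧ j ∧ l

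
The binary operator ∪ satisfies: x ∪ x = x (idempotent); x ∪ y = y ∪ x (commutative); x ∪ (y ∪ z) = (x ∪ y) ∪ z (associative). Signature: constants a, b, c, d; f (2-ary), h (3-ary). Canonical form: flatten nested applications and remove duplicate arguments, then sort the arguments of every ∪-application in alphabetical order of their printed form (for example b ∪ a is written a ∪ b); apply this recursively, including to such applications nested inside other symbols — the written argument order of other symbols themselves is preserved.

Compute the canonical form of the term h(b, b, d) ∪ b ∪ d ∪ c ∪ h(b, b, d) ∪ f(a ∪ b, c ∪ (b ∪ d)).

Inside:  f(a ∪ b, c ∪ (b ∪ d))  →  f(a ∪ b, b ∪ c ∪ d)
Drop duplicates:  drop duplicate h(b, b, d)
Sort arguments:  b ∪ c ∪ d ∪ f(a ∪ b, b ∪ c ∪ d) ∪ h(b, b, d)

Answer: b ∪ c ∪ d ∪ f(a ∪ b, b ∪ c ∪ d) ∪ h(b, b, d)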